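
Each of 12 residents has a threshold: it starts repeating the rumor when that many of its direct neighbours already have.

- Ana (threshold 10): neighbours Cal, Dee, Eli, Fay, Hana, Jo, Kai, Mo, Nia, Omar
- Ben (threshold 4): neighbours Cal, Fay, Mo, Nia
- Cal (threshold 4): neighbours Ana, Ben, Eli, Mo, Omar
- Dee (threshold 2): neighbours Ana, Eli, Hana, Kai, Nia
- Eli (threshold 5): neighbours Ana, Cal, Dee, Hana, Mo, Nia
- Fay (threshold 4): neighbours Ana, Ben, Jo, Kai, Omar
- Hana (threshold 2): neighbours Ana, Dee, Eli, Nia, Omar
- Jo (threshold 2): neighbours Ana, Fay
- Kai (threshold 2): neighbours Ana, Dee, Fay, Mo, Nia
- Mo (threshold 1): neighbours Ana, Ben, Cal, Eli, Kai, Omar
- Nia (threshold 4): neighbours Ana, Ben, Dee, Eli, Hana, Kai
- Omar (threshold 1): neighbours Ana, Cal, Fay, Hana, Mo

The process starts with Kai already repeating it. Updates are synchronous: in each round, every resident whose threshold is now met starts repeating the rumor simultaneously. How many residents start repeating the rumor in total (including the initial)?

Round 1 — Kai starts repeating the rumor (initial).
Round 2 — checking thresholds:
  Ana: 1 of 10 neighbours < 10, not yet.
  Dee: 1 of 5 neighbours < 2, not yet.
  Fay: 1 of 5 neighbours < 4, not yet.
  Mo: 1 of 6 neighbours ≥ 1, starts repeating the rumor.
  Nia: 1 of 6 neighbours < 4, not yet.
Round 3 — checking thresholds:
  Ana: 2 of 10 neighbours < 10, not yet.
  Ben: 1 of 4 neighbours < 4, not yet.
  Cal: 1 of 5 neighbours < 4, not yet.
  Dee: 1 of 5 neighbours < 2, not yet.
  Eli: 1 of 6 neighbours < 5, not yet.
  Fay: 1 of 5 neighbours < 4, not yet.
  Nia: 1 of 6 neighbours < 4, not yet.
  Omar: 1 of 5 neighbours ≥ 1, starts repeating the rumor.
Round 4 — no new spreads; cascade stops.

3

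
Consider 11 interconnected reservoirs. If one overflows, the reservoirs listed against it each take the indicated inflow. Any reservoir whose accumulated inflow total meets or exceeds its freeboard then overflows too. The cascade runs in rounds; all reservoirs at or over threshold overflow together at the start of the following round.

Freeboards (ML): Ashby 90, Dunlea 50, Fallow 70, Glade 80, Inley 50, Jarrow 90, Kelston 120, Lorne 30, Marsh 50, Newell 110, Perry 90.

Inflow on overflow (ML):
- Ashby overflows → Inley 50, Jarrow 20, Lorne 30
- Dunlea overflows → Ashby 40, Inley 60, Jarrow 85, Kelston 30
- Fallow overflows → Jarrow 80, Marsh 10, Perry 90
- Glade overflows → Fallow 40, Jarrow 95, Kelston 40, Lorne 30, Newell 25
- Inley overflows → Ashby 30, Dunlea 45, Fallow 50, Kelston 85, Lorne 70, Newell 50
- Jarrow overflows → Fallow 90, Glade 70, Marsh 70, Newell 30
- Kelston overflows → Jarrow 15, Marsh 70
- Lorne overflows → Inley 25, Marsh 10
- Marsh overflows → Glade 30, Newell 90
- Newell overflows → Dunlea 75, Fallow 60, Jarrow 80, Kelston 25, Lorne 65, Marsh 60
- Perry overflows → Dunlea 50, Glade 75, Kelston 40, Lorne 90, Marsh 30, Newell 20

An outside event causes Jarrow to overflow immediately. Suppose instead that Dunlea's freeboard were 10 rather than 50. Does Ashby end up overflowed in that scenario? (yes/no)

With Dunlea's freeboard at 10:
Round 1 — Jarrow overflows (initial).
  Fallow: +90 → 90 ≥ 70
  Glade: +70 → 70 < 80
  Marsh: +70 → 70 ≥ 50
  Newell: +30 → 30 < 110
Round 2 — Fallow, Marsh overflow.
  Glade: +30 → 100 ≥ 80
  Newell: +90 → 120 ≥ 110
  Perry: +90 → 90 ≥ 90
Round 3 — Glade, Newell, Perry overflow.
  Dunlea: +75+50 → 125 ≥ 10
  Kelston: +40+25+40 → 105 < 120
  Lorne: +30+65+90 → 185 ≥ 30
Round 4 — Dunlea, Lorne overflow.
  Ashby: +40 → 40 < 90
  Inley: +60+25 → 85 ≥ 50
  Kelston: +30 → 135 ≥ 120
Round 5 — Inley, Kelston overflow.
  Ashby: +30 → 70 < 90
No further overflows.

no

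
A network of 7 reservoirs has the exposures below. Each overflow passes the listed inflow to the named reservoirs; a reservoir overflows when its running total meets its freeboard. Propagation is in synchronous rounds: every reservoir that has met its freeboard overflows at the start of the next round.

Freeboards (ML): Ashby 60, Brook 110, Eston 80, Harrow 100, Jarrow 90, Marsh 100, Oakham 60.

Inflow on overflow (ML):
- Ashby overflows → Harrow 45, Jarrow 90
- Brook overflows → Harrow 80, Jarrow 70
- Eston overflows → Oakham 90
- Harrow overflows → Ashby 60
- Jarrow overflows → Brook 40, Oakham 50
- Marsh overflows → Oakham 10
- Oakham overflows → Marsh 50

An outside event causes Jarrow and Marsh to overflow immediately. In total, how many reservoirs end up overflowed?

3

Round 1 — Jarrow, Marsh overflow (initial).
  Brook: +40 → 40 < 110
  Oakham: +50+10 → 60 ≥ 60
Round 2 — Oakham overflows.
No further overflows.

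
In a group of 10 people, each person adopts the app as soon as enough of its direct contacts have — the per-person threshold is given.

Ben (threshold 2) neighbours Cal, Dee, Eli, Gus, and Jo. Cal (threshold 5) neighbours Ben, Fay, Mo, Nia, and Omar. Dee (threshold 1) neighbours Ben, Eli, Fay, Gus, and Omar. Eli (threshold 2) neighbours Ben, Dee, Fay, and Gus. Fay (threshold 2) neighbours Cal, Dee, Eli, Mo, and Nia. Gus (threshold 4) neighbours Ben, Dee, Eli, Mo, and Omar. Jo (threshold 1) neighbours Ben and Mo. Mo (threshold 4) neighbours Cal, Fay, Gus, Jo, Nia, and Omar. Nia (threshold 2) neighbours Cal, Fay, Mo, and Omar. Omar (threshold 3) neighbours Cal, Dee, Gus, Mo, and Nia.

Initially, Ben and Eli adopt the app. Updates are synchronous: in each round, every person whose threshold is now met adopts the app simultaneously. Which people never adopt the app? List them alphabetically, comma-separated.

Cal, Gus, Mo, Nia, Omar

Round 1 — Ben, Eli adopt the app (initial).
Round 2 — checking thresholds:
  Cal: 1 of 5 neighbours < 5, below threshold.
  Dee: 2 of 5 neighbours ≥ 1, adopts the app.
  Fay: 1 of 5 neighbours < 2, below threshold.
  Gus: 2 of 5 neighbours < 4, below threshold.
  Jo: 1 of 2 neighbours ≥ 1, adopts the app.
Round 3 — checking thresholds:
  Cal: 1 of 5 neighbours < 5, below threshold.
  Fay: 2 of 5 neighbours ≥ 2, adopts the app.
  Gus: 3 of 5 neighbours < 4, below threshold.
  Mo: 1 of 6 neighbours < 4, below threshold.
  Omar: 1 of 5 neighbours < 3, below threshold.
Round 4 — no new adoptions; cascade stops.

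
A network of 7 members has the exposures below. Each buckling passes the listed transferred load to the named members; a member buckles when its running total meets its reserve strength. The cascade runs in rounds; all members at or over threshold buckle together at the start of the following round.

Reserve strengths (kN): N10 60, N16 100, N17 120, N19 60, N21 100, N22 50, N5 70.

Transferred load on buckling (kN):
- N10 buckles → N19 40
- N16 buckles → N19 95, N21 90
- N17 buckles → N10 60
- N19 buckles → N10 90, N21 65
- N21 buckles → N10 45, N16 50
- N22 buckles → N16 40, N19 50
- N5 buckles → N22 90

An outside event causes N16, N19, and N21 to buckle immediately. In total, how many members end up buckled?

4

Round 1 — N16, N19, N21 buckle (initial).
  N10: +90+45 → 135 ≥ 60
Round 2 — N10 buckles.
No further bucklings.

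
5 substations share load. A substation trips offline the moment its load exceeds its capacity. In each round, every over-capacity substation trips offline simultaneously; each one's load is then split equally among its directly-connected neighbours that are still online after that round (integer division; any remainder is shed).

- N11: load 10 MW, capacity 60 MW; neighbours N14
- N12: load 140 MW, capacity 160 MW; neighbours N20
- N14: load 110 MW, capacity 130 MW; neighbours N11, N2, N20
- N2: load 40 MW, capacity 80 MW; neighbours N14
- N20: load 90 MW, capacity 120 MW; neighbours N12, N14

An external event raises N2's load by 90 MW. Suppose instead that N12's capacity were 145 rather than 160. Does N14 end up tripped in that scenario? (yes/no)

With N12's capacity at 145:
Round 1 — N2 at 130 > 80. N2 trips offline.
  N2 sheds 130 MW to N14: 130 each.
    N14: 110+130 = 240 > 130
Round 2 — N14 trips offline.
  N14 sheds 240 MW to N11, N20: 120 each.
    N11: 10+120 = 130 > 60
    N20: 90+120 = 210 > 120
Round 3 — N11, N20 trip offline.
  N11 sheds 130 MW: no online neighbours, lost.
  N20 sheds 210 MW to N12: 210 each.
    N12: 140+210 = 350 > 145
Round 4 — N12 trips offline.
  N12 sheds 350 MW: no online neighbours, lost.
No further trips.

yes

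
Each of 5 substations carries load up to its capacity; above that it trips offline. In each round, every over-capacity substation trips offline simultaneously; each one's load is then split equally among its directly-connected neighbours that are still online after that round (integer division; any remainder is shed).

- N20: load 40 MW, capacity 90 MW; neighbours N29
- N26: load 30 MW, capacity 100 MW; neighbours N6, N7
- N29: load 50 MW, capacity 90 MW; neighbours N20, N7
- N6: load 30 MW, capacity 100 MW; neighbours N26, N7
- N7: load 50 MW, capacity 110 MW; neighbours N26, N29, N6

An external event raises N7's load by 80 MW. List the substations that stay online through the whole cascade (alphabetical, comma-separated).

Round 1 — N7 at 130 > 110. N7 trips offline.
  N7 sheds 130 MW to N26, N29, N6: 43 each (1 lost).
    N26: 30+43 = 73 ≤ 100
    N29: 50+43 = 93 > 90
    N6: 30+43 = 73 ≤ 100
Round 2 — N29 trips offline.
  N29 sheds 93 MW to N20: 93 each.
    N20: 40+93 = 133 > 90
Round 3 — N20 trips offline.
  N20 sheds 133 MW: no online neighbours, lost.
No further trips.

N26, N6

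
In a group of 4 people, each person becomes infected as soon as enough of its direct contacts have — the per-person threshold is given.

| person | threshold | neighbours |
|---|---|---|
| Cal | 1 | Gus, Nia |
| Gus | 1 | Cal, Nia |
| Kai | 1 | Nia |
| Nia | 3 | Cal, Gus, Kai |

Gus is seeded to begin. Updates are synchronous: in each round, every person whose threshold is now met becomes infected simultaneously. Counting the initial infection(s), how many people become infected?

Round 1 — Gus becomes infected (initial).
Round 2 — checking thresholds:
  Cal: 1 of 2 neighbours ≥ 1, becomes infected.
  Nia: 1 of 3 neighbours < 3, holds.
Round 3 — no new infections; cascade stops.

2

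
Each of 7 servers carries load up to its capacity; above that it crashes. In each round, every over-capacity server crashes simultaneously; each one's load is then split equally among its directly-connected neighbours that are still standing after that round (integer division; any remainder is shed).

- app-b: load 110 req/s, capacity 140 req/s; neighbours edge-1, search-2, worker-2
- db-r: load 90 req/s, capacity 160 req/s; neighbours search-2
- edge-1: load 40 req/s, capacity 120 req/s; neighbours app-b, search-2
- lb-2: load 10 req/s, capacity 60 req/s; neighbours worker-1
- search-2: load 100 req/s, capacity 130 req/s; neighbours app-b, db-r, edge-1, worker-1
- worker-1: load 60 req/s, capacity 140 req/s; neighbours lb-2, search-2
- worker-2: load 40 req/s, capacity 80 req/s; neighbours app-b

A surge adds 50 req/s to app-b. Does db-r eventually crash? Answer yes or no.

no

Round 1 — app-b at 160 > 140. app-b crashes.
  app-b sheds 160 req/s to edge-1, search-2, worker-2: 53 each (1 lost).
    edge-1: 40+53 = 93 ≤ 120
    search-2: 100+53 = 153 > 130
    worker-2: 40+53 = 93 > 80
Round 2 — search-2, worker-2 crash.
  search-2 sheds 153 req/s to db-r, edge-1, worker-1: 51 each.
    db-r: 90+51 = 141 ≤ 160
    edge-1: 93+51 = 144 > 120
    worker-1: 60+51 = 111 ≤ 140
  worker-2 sheds 93 req/s: no online neighbours, lost.
Round 3 — edge-1 crashes.
  edge-1 sheds 144 req/s: no online neighbours, lost.
No further crashes.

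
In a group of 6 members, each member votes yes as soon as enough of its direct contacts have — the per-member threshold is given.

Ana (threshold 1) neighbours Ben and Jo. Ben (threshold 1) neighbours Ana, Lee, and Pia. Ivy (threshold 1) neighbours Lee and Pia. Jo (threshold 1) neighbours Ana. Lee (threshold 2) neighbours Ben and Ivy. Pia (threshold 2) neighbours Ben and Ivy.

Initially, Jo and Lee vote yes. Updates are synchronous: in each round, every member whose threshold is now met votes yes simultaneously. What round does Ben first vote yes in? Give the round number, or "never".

2

Round 1 — Jo, Lee vote yes (initial).
Round 2 — checking thresholds:
  Ana: 1 of 2 neighbours ≥ 1, votes yes.
  Ben: 1 of 3 neighbours ≥ 1, votes yes.
  Ivy: 1 of 2 neighbours ≥ 1, votes yes.
Round 3 — checking thresholds:
  Pia: 2 of 2 neighbours ≥ 2, votes yes.
Round 4 — no new yes votes; cascade stops.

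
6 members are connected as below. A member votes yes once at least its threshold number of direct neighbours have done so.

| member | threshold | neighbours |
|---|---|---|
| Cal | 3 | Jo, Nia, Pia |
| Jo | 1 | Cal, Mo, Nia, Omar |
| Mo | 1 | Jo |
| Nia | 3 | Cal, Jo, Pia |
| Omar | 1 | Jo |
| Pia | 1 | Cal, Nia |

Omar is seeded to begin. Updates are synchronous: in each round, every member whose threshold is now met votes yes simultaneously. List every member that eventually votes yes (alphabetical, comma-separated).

Jo, Mo, Omar

Round 1 — Omar votes yes (initial).
Round 2 — checking thresholds:
  Jo: 1 of 4 neighbours ≥ 1, votes yes.
Round 3 — checking thresholds:
  Cal: 1 of 3 neighbours < 3, below threshold.
  Mo: 1 of 1 neighbours ≥ 1, votes yes.
  Nia: 1 of 3 neighbours < 3, below threshold.
Round 4 — no new yes votes; cascade stops.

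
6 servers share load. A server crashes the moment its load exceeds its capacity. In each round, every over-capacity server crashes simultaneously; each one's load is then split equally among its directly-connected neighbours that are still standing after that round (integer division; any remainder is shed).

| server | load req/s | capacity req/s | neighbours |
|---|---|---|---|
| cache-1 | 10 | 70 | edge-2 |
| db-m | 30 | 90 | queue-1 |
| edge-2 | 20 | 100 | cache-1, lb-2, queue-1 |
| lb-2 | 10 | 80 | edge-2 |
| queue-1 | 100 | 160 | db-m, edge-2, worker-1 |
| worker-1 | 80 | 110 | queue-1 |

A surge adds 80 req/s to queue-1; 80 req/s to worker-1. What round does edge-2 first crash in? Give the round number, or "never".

Round 1 — queue-1 at 180 > 160; worker-1 at 160 > 110. queue-1, worker-1 crash.
  queue-1 sheds 180 req/s to db-m, edge-2: 90 each.
    db-m: 30+90 = 120 > 90
    edge-2: 20+90 = 110 > 100
  worker-1 sheds 160 req/s: no online neighbours, lost.
Round 2 — db-m, edge-2 crash.
  db-m sheds 120 req/s: no online neighbours, lost.
  edge-2 sheds 110 req/s to cache-1, lb-2: 55 each.
    cache-1: 10+55 = 65 ≤ 70
    lb-2: 10+55 = 65 ≤ 80
No further crashes.

2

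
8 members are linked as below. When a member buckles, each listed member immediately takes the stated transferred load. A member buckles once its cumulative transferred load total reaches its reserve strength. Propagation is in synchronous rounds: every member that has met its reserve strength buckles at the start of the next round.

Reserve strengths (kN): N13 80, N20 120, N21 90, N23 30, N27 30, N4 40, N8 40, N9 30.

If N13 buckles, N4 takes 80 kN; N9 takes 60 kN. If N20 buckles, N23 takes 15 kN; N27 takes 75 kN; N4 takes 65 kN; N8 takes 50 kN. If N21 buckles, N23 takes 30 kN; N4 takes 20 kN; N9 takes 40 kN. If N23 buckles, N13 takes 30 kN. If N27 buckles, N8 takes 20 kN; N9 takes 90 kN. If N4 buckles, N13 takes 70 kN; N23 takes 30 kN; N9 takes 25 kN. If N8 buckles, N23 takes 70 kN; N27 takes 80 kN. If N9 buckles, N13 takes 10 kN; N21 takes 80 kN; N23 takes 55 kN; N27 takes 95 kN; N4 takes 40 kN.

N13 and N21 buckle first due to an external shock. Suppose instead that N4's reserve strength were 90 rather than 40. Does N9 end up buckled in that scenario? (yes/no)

With N4's reserve strength at 90:
Round 1 — N13, N21 buckle (initial).
  N23: +30 → 30 ≥ 30
  N4: +80+20 → 100 ≥ 90
  N9: +60+40 → 100 ≥ 30
Round 2 — N23, N4, N9 buckle.
  N27: +95 → 95 ≥ 30
Round 3 — N27 buckles.
  N8: +20 → 20 < 40
No further bucklings.

yes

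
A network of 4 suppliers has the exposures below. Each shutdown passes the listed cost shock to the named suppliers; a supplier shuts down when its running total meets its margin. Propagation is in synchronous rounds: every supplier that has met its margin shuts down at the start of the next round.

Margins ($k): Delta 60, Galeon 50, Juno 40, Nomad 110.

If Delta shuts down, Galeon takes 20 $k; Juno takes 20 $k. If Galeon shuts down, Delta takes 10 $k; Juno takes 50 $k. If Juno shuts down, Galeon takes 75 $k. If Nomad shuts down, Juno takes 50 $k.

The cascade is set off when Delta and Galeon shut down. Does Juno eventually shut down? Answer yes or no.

yes

Round 1 — Delta, Galeon shut down (initial).
  Juno: +20+50 → 70 ≥ 40
Round 2 — Juno shuts down.
No further shutdowns.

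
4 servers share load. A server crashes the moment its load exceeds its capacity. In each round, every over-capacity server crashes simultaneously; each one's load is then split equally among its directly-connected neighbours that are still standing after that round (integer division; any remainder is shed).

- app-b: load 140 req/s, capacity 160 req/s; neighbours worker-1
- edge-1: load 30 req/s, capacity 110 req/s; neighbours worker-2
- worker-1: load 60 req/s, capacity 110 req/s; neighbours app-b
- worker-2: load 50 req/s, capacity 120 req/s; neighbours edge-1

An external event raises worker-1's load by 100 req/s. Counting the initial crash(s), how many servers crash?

2

Round 1 — worker-1 at 160 > 110. worker-1 crashes.
  worker-1 sheds 160 req/s to app-b: 160 each.
    app-b: 140+160 = 300 > 160
Round 2 — app-b crashes.
  app-b sheds 300 req/s: no online neighbours, lost.
No further crashes.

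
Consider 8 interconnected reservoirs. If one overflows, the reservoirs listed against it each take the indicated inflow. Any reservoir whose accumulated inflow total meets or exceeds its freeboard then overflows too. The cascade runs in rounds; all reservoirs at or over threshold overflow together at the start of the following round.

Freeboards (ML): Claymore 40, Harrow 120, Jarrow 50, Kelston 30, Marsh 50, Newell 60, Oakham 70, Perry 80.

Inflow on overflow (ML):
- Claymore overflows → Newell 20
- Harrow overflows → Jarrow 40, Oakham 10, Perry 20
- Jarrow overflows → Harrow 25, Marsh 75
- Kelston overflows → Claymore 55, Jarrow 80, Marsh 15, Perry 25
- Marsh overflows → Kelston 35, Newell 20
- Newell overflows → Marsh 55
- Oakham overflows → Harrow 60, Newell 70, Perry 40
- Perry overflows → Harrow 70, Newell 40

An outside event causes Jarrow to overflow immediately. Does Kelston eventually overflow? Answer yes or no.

yes

Round 1 — Jarrow overflows (initial).
  Harrow: +25 → 25 < 120
  Marsh: +75 → 75 ≥ 50
Round 2 — Marsh overflows.
  Kelston: +35 → 35 ≥ 30
  Newell: +20 → 20 < 60
Round 3 — Kelston overflows.
  Claymore: +55 → 55 ≥ 40
  Perry: +25 → 25 < 80
Round 4 — Claymore overflows.
  Newell: +20 → 40 < 60
No further overflows.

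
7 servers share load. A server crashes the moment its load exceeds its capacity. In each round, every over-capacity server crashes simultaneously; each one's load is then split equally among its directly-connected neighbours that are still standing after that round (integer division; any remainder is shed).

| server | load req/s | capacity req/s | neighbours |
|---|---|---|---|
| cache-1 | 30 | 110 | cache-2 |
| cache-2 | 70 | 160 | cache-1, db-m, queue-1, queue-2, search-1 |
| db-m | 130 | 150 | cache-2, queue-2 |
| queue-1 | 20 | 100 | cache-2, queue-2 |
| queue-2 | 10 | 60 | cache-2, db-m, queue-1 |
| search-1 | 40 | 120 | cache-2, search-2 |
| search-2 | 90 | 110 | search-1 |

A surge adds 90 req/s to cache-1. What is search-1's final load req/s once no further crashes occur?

87

Round 1 — cache-1 at 120 > 110. cache-1 crashes.
  cache-1 sheds 120 req/s to cache-2: 120 each.
    cache-2: 70+120 = 190 > 160
Round 2 — cache-2 crashes.
  cache-2 sheds 190 req/s to db-m, queue-1, queue-2, search-1: 47 each (2 lost).
    db-m: 130+47 = 177 > 150
    queue-1: 20+47 = 67 ≤ 100
    queue-2: 10+47 = 57 ≤ 60
    search-1: 40+47 = 87 ≤ 120
Round 3 — db-m crashes.
  db-m sheds 177 req/s to queue-2: 177 each.
    queue-2: 57+177 = 234 > 60
Round 4 — queue-2 crashes.
  queue-2 sheds 234 req/s to queue-1: 234 each.
    queue-1: 67+234 = 301 > 100
Round 5 — queue-1 crashes.
  queue-1 sheds 301 req/s: no online neighbours, lost.
No further crashes.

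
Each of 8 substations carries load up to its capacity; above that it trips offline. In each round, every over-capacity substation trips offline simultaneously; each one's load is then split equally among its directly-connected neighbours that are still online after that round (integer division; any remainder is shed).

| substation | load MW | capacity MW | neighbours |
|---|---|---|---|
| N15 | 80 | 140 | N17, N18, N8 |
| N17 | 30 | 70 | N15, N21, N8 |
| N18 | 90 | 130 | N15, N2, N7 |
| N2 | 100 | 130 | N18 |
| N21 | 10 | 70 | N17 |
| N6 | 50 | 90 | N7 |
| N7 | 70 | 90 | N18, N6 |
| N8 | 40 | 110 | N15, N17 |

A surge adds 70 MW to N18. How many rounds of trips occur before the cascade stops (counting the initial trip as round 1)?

3

Round 1 — N18 at 160 > 130. N18 trips offline.
  N18 sheds 160 MW to N15, N2, N7: 53 each (1 lost).
    N15: 80+53 = 133 ≤ 140
    N2: 100+53 = 153 > 130
    N7: 70+53 = 123 > 90
Round 2 — N2, N7 trip offline.
  N2 sheds 153 MW: no online neighbours, lost.
  N7 sheds 123 MW to N6: 123 each.
    N6: 50+123 = 173 > 90
Round 3 — N6 trips offline.
  N6 sheds 173 MW: no online neighbours, lost.
No further trips.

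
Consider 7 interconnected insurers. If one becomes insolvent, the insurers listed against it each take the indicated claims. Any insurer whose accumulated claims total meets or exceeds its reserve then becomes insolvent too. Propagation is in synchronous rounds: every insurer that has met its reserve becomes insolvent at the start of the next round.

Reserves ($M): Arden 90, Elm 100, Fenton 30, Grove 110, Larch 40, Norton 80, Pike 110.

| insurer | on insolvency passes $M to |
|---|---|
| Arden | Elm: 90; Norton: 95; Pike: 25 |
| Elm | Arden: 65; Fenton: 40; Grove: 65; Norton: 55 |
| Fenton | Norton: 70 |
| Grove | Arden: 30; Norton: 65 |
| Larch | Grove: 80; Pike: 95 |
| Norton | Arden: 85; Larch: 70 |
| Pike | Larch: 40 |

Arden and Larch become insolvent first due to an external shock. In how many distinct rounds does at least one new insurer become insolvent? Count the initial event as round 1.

Round 1 — Arden, Larch become insolvent (initial).
  Elm: +90 → 90 < 100
  Grove: +80 → 80 < 110
  Norton: +95 → 95 ≥ 80
  Pike: +25+95 → 120 ≥ 110
Round 2 — Norton, Pike become insolvent.
No further insolvencies.

2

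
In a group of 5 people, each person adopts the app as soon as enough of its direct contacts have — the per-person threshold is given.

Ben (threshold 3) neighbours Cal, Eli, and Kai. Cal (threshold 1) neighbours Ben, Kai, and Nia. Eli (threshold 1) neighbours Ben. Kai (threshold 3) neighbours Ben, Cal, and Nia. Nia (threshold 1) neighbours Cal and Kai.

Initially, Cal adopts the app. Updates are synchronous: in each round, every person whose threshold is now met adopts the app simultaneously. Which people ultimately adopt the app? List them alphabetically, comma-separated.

Cal, Nia

Round 1 — Cal adopts the app (initial).
Round 2 — checking thresholds:
  Ben: 1 of 3 neighbours < 3, holds.
  Kai: 1 of 3 neighbours < 3, holds.
  Nia: 1 of 2 neighbours ≥ 1, adopts the app.
Round 3 — no new adoptions; cascade stops.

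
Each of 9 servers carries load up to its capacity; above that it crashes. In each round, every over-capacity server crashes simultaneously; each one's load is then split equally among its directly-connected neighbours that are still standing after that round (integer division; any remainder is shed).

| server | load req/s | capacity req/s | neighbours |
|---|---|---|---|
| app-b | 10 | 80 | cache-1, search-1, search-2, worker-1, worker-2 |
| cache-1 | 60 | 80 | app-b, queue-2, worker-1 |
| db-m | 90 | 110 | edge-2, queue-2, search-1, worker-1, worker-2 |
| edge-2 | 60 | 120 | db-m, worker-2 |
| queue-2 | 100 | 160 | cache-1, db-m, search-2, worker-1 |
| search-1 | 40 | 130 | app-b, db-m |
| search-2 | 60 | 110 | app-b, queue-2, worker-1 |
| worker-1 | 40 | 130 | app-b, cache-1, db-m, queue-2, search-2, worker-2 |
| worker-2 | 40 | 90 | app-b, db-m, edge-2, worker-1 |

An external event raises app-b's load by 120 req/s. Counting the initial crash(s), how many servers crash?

2

Round 1 — app-b at 130 > 80. app-b crashes.
  app-b sheds 130 req/s to cache-1, search-1, search-2, worker-1, worker-2: 26 each.
    cache-1: 60+26 = 86 > 80
    search-1: 40+26 = 66 ≤ 130
    search-2: 60+26 = 86 ≤ 110
    worker-1: 40+26 = 66 ≤ 130
    worker-2: 40+26 = 66 ≤ 90
Round 2 — cache-1 crashes.
  cache-1 sheds 86 req/s to queue-2, worker-1: 43 each.
    queue-2: 100+43 = 143 ≤ 160
    worker-1: 66+43 = 109 ≤ 130
No further crashes.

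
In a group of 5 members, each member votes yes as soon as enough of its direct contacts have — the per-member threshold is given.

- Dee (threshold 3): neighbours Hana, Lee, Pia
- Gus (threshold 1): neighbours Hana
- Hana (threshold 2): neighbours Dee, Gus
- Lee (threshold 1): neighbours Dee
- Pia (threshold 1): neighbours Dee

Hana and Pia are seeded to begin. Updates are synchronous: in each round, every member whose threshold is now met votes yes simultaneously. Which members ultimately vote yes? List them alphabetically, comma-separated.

Round 1 — Hana, Pia vote yes (initial).
Round 2 — checking thresholds:
  Dee: 2 of 3 neighbours < 3, not yet.
  Gus: 1 of 1 neighbours ≥ 1, votes yes.
Round 3 — no new yes votes; cascade stops.

Gus, Hana, Pia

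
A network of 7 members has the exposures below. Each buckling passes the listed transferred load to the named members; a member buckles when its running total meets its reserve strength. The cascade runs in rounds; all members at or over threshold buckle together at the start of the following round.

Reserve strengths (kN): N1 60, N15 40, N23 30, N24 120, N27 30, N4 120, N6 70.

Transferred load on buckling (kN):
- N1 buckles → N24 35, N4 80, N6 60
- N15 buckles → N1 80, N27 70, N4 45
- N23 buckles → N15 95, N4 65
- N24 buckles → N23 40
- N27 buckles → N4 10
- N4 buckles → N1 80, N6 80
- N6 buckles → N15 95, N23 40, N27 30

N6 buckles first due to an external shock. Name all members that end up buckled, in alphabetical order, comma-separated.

Round 1 — N6 buckles (initial).
  N15: +95 → 95 ≥ 40
  N23: +40 → 40 ≥ 30
  N27: +30 → 30 ≥ 30
Round 2 — N15, N23, N27 buckle.
  N1: +80 → 80 ≥ 60
  N4: +45+65+10 → 120 ≥ 120
Round 3 — N1, N4 buckle.
  N24: +35 → 35 < 120
No further bucklings.

N1, N15, N23, N27, N4, N6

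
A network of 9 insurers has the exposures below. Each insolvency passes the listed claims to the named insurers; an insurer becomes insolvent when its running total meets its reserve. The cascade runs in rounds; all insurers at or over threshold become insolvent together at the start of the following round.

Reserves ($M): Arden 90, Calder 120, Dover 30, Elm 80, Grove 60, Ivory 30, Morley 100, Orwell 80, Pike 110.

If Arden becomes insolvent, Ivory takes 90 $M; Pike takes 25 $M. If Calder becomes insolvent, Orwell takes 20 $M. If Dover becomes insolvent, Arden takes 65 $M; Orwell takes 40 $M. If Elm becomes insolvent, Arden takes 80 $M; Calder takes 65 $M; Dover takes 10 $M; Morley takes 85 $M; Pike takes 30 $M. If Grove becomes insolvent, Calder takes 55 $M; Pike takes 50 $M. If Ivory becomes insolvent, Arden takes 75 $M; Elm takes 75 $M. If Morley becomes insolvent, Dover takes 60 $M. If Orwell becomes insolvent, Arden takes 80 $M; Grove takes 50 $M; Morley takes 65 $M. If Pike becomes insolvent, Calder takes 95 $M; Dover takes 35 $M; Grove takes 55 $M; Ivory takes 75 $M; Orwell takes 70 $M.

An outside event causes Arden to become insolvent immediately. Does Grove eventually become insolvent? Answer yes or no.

no

Round 1 — Arden becomes insolvent (initial).
  Ivory: +90 → 90 ≥ 30
  Pike: +25 → 25 < 110
Round 2 — Ivory becomes insolvent.
  Elm: +75 → 75 < 80
No further insolvencies.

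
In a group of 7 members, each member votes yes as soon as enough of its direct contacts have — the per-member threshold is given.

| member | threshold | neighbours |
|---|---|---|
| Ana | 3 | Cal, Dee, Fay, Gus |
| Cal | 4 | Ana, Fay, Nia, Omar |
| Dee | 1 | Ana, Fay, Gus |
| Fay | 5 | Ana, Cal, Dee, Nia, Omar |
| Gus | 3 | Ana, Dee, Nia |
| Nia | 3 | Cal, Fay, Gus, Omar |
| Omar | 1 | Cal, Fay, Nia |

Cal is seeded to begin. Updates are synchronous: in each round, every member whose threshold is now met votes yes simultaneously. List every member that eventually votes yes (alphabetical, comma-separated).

Cal, Omar

Round 1 — Cal votes yes (initial).
Round 2 — checking thresholds:
  Ana: 1 of 4 neighbours < 3, holds.
  Fay: 1 of 5 neighbours < 5, holds.
  Nia: 1 of 4 neighbours < 3, holds.
  Omar: 1 of 3 neighbours ≥ 1, votes yes.
Round 3 — no new yes votes; cascade stops.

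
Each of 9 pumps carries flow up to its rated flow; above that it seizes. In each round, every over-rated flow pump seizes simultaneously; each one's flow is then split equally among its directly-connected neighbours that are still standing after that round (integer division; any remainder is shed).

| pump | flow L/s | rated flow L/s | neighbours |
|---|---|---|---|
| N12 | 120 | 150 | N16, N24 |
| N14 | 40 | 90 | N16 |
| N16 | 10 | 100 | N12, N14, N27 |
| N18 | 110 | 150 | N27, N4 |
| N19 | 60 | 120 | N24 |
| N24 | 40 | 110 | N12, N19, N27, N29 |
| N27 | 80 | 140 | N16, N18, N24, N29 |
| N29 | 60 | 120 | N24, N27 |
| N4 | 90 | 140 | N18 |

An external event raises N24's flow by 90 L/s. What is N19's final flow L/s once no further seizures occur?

Round 1 — N24 at 130 > 110. N24 seizes.
  N24 sheds 130 L/s to N12, N19, N27, N29: 32 each (2 lost).
    N12: 120+32 = 152 > 150
    N19: 60+32 = 92 ≤ 120
    N27: 80+32 = 112 ≤ 140
    N29: 60+32 = 92 ≤ 120
Round 2 — N12 seizes.
  N12 sheds 152 L/s to N16: 152 each.
    N16: 10+152 = 162 > 100
Round 3 — N16 seizes.
  N16 sheds 162 L/s to N14, N27: 81 each.
    N14: 40+81 = 121 > 90
    N27: 112+81 = 193 > 140
Round 4 — N14, N27 seize.
  N14 sheds 121 L/s: no online neighbours, lost.
  N27 sheds 193 L/s to N18, N29: 96 each (1 lost).
    N18: 110+96 = 206 > 150
    N29: 92+96 = 188 > 120
Round 5 — N18, N29 seize.
  N18 sheds 206 L/s to N4: 206 each.
    N4: 90+206 = 296 > 140
  N29 sheds 188 L/s: no online neighbours, lost.
Round 6 — N4 seizes.
  N4 sheds 296 L/s: no online neighbours, lost.
No further seizures.

92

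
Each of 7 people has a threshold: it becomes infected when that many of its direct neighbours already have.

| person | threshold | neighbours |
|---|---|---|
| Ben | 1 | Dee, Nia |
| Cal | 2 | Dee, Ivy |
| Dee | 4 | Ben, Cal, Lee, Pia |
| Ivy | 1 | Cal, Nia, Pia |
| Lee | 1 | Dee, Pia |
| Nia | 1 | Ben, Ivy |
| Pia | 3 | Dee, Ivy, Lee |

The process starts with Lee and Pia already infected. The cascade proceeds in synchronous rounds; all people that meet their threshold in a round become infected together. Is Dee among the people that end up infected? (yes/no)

no

Round 1 — Lee, Pia become infected (initial).
Round 2 — checking thresholds:
  Dee: 2 of 4 neighbours < 4, not yet.
  Ivy: 1 of 3 neighbours ≥ 1, becomes infected.
Round 3 — checking thresholds:
  Cal: 1 of 2 neighbours < 2, not yet.
  Dee: 2 of 4 neighbours < 4, not yet.
  Nia: 1 of 2 neighbours ≥ 1, becomes infected.
Round 4 — checking thresholds:
  Ben: 1 of 2 neighbours ≥ 1, becomes infected.
  Cal: 1 of 2 neighbours < 2, not yet.
  Dee: 2 of 4 neighbours < 4, not yet.
Round 5 — no new infections; cascade stops.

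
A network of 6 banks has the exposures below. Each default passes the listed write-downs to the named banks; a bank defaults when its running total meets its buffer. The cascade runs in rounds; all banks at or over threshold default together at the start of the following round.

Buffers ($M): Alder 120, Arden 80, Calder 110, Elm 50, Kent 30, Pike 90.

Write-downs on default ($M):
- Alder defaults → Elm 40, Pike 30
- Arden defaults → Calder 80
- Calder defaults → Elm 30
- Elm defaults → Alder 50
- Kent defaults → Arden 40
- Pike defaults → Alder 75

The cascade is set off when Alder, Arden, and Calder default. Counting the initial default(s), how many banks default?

Round 1 — Alder, Arden, Calder default (initial).
  Elm: +40+30 → 70 ≥ 50
  Pike: +30 → 30 < 90
Round 2 — Elm defaults.
No further defaults.

4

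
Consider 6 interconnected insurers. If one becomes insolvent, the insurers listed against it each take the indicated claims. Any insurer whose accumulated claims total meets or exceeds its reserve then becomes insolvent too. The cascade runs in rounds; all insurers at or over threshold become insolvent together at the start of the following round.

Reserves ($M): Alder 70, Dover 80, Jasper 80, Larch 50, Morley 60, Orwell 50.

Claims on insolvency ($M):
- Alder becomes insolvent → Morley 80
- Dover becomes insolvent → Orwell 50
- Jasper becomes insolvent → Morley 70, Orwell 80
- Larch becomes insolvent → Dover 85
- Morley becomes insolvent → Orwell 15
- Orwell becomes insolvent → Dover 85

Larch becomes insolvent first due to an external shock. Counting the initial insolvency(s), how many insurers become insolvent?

Round 1 — Larch becomes insolvent (initial).
  Dover: +85 → 85 ≥ 80
Round 2 — Dover becomes insolvent.
  Orwell: +50 → 50 ≥ 50
Round 3 — Orwell becomes insolvent.
No further insolvencies.

3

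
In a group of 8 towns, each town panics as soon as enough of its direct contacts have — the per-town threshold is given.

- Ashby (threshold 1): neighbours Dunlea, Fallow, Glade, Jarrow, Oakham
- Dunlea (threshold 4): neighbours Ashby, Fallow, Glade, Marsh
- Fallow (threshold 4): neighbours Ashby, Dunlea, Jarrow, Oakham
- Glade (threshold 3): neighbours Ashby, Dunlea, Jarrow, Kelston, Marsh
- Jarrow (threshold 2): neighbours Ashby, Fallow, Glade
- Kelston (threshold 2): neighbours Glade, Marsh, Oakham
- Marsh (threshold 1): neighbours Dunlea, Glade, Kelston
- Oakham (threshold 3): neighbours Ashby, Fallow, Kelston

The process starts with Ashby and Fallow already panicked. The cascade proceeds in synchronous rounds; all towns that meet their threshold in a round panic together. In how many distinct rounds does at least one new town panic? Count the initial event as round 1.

Round 1 — Ashby, Fallow panic (initial).
Round 2 — checking thresholds:
  Dunlea: 2 of 4 neighbours < 4, below threshold.
  Glade: 1 of 5 neighbours < 3, below threshold.
  Jarrow: 2 of 3 neighbours ≥ 2, panics.
  Oakham: 2 of 3 neighbours < 3, below threshold.
Round 3 — no new panics; cascade stops.

2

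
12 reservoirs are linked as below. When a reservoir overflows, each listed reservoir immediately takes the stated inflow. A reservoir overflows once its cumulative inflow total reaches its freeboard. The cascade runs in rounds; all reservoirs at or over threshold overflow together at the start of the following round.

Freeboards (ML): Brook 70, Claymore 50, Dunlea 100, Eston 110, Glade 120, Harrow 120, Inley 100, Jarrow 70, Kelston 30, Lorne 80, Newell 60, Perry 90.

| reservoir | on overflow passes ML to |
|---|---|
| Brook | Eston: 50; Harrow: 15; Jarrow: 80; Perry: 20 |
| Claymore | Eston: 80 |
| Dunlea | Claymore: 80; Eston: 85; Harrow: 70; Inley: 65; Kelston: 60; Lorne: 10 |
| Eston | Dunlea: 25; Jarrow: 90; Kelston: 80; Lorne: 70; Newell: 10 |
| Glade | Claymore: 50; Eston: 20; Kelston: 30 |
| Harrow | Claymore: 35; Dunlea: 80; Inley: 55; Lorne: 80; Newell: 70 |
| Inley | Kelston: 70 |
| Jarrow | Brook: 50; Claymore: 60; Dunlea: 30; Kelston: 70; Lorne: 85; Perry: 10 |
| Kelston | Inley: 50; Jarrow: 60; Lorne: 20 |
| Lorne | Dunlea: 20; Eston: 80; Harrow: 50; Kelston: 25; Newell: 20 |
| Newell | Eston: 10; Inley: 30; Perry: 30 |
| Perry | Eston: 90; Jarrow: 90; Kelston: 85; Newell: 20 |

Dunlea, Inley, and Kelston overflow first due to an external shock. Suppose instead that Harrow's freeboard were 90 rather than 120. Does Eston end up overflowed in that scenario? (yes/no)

With Harrow's freeboard at 90:
Round 1 — Dunlea, Inley, Kelston overflow (initial).
  Claymore: +80 → 80 ≥ 50
  Eston: +85 → 85 < 110
  Harrow: +70 → 70 < 90
  Jarrow: +60 → 60 < 70
  Lorne: +10+20 → 30 < 80
Round 2 — Claymore overflows.
  Eston: +80 → 165 ≥ 110
Round 3 — Eston overflows.
  Jarrow: +90 → 150 ≥ 70
  Lorne: +70 → 100 ≥ 80
  Newell: +10 → 10 < 60
Round 4 — Jarrow, Lorne overflow.
  Brook: +50 → 50 < 70
  Harrow: +50 → 120 ≥ 90
  Newell: +20 → 30 < 60
  Perry: +10 → 10 < 90
Round 5 — Harrow overflows.
  Newell: +70 → 100 ≥ 60
Round 6 — Newell overflows.
  Perry: +30 → 40 < 90
No further overflows.

yes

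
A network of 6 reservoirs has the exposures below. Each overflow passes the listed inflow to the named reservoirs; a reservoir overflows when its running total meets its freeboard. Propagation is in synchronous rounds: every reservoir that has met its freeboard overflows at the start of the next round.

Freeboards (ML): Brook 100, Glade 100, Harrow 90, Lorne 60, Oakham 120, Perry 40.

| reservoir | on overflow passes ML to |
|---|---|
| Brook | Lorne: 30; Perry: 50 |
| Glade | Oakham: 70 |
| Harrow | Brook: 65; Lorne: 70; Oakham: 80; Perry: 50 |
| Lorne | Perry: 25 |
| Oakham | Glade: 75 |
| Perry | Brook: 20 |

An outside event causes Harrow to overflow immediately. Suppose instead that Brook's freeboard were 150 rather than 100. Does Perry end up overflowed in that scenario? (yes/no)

yes

With Brook's freeboard at 150:
Round 1 — Harrow overflows (initial).
  Brook: +65 → 65 < 150
  Lorne: +70 → 70 ≥ 60
  Oakham: +80 → 80 < 120
  Perry: +50 → 50 ≥ 40
Round 2 — Lorne, Perry overflow.
  Brook: +20 → 85 < 150
No further overflows.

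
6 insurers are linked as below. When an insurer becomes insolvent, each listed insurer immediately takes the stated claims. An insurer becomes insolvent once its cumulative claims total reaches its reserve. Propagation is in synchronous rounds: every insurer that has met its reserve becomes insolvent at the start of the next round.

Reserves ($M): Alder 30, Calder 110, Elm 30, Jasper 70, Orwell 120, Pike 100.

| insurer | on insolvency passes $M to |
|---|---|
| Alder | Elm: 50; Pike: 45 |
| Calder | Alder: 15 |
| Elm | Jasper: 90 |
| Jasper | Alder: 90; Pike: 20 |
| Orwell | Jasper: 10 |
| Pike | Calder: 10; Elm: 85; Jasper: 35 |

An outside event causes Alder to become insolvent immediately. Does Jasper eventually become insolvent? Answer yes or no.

yes

Round 1 — Alder becomes insolvent (initial).
  Elm: +50 → 50 ≥ 30
  Pike: +45 → 45 < 100
Round 2 — Elm becomes insolvent.
  Jasper: +90 → 90 ≥ 70
Round 3 — Jasper becomes insolvent.
  Pike: +20 → 65 < 100
No further insolvencies.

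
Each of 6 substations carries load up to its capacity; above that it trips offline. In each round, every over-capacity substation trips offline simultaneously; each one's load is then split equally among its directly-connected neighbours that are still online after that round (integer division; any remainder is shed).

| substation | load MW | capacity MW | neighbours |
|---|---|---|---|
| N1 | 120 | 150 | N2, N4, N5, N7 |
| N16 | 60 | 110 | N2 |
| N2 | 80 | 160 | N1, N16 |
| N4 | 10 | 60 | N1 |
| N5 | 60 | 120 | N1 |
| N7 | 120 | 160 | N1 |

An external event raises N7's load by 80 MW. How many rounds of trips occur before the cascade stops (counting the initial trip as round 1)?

4

Round 1 — N7 at 200 > 160. N7 trips offline.
  N7 sheds 200 MW to N1: 200 each.
    N1: 120+200 = 320 > 150
Round 2 — N1 trips offline.
  N1 sheds 320 MW to N2, N4, N5: 106 each (2 lost).
    N2: 80+106 = 186 > 160
    N4: 10+106 = 116 > 60
    N5: 60+106 = 166 > 120
Round 3 — N2, N4, N5 trip offline.
  N2 sheds 186 MW to N16: 186 each.
    N16: 60+186 = 246 > 110
  N4 sheds 116 MW: no online neighbours, lost.
  N5 sheds 166 MW: no online neighbours, lost.
Round 4 — N16 trips offline.
  N16 sheds 246 MW: no online neighbours, lost.
No further trips.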